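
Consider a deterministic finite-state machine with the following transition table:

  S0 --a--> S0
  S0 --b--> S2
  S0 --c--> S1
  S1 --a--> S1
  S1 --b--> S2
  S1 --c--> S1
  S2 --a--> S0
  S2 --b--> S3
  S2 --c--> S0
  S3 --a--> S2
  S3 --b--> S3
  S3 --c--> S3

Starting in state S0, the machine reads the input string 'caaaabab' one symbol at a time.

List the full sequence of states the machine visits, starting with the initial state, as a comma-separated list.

Start: S0
  read 'c': S0 --c--> S1
  read 'a': S1 --a--> S1
  read 'a': S1 --a--> S1
  read 'a': S1 --a--> S1
  read 'a': S1 --a--> S1
  read 'b': S1 --b--> S2
  read 'a': S2 --a--> S0
  read 'b': S0 --b--> S2

Answer: S0, S1, S1, S1, S1, S1, S2, S0, S2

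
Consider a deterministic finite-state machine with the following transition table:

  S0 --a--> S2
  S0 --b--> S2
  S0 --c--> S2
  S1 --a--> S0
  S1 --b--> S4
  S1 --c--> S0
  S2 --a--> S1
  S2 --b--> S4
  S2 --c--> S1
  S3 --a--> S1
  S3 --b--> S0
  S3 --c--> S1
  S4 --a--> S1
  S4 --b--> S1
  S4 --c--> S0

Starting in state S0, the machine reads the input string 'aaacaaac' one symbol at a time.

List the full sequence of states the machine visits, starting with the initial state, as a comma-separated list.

Start: S0
  read 'a': S0 --a--> S2
  read 'a': S2 --a--> S1
  read 'a': S1 --a--> S0
  read 'c': S0 --c--> S2
  read 'a': S2 --a--> S1
  read 'a': S1 --a--> S0
  read 'a': S0 --a--> S2
  read 'c': S2 --c--> S1

Answer: S0, S2, S1, S0, S2, S1, S0, S2, S1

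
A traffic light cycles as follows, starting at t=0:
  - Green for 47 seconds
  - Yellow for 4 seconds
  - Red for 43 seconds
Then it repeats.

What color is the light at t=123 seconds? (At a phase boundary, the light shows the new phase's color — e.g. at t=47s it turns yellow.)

Answer: green

Derivation:
Cycle length = 47 + 4 + 43 = 94s
t = 123, phase_t = 123 mod 94 = 29
29 < 47 (green end) → GREEN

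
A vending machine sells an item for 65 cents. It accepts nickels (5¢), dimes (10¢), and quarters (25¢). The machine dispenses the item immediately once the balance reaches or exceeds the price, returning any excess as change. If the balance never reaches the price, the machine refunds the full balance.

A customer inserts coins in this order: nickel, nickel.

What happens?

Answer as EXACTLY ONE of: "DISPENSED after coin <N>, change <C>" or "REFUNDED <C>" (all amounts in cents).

Price: 65¢
Coin 1 (nickel, 5¢): balance = 5¢
Coin 2 (nickel, 5¢): balance = 10¢
All coins inserted, balance 10¢ < price 65¢ → REFUND 10¢

Answer: REFUNDED 10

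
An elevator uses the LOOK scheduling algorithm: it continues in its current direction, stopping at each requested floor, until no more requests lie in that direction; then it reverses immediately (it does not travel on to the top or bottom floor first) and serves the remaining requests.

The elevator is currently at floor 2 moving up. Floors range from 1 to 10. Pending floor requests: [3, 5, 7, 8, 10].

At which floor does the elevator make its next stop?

Current floor: 2, direction: up
Requests above: [3, 5, 7, 8, 10]
Requests below: []
Moving up and requests lie above → nearest above is min([3, 5, 7, 8, 10]) = 3

Answer: 3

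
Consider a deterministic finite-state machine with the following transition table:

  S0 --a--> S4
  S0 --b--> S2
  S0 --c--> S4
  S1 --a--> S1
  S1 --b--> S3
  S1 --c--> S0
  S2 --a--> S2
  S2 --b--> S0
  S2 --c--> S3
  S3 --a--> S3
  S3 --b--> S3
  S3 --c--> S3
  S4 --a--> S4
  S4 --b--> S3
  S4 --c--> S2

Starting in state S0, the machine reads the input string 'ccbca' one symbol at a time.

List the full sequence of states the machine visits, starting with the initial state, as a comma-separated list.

Answer: S0, S4, S2, S0, S4, S4

Derivation:
Start: S0
  read 'c': S0 --c--> S4
  read 'c': S4 --c--> S2
  read 'b': S2 --b--> S0
  read 'c': S0 --c--> S4
  read 'a': S4 --a--> S4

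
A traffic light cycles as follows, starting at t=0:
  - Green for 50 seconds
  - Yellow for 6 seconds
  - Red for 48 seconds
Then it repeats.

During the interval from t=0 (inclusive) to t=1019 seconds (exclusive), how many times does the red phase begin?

Answer: 10

Derivation:
Cycle = 50+6+48 = 104s
red phase starts at t = k*104 + 56 for k=0,1,2,...
Need k*104+56 < 1019 → k < 9.260
k ∈ {0, ..., 9} → 10 starts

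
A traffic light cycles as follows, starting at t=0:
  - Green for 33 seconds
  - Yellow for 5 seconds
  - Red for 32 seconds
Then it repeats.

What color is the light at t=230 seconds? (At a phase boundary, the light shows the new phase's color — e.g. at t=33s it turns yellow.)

Cycle length = 33 + 5 + 32 = 70s
t = 230, phase_t = 230 mod 70 = 20
20 < 33 (green end) → GREEN

Answer: green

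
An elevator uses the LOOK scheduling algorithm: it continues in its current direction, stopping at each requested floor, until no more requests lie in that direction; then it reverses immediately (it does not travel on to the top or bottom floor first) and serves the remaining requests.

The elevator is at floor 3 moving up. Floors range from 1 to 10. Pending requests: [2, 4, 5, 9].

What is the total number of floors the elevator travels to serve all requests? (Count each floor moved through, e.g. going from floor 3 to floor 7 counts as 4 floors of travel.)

Start at floor 3 moving up, LOOK stop order: [4, 5, 9, 2]
  3 → 4: |4-3| = 1, total = 1
  4 → 5: |5-4| = 1, total = 2
  5 → 9: |9-5| = 4, total = 6
  9 → 2: |2-9| = 7, total = 13

Answer: 13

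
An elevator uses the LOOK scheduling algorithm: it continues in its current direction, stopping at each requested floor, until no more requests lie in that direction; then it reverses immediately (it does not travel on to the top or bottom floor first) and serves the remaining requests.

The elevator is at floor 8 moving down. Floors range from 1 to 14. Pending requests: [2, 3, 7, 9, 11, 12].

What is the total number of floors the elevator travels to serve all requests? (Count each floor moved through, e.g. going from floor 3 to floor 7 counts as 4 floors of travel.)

Start at floor 8 moving down, LOOK stop order: [7, 3, 2, 9, 11, 12]
  8 → 7: |7-8| = 1, total = 1
  7 → 3: |3-7| = 4, total = 5
  3 → 2: |2-3| = 1, total = 6
  2 → 9: |9-2| = 7, total = 13
  9 → 11: |11-9| = 2, total = 15
  11 → 12: |12-11| = 1, total = 16

Answer: 16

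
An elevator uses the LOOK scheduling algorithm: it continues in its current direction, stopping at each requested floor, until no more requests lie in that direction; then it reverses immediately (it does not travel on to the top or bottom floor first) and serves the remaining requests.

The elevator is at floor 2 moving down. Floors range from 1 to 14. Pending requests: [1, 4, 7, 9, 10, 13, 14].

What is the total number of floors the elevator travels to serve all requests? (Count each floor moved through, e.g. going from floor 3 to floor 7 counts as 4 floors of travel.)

Answer: 14

Derivation:
Start at floor 2 moving down, LOOK stop order: [1, 4, 7, 9, 10, 13, 14]
  2 → 1: |1-2| = 1, total = 1
  1 → 4: |4-1| = 3, total = 4
  4 → 7: |7-4| = 3, total = 7
  7 → 9: |9-7| = 2, total = 9
  9 → 10: |10-9| = 1, total = 10
  10 → 13: |13-10| = 3, total = 13
  13 → 14: |14-13| = 1, total = 14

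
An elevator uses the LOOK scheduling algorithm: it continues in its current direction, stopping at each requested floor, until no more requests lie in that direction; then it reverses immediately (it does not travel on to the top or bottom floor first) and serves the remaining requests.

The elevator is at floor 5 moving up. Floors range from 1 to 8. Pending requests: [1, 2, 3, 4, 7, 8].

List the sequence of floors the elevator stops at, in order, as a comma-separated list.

Answer: 7, 8, 4, 3, 2, 1

Derivation:
Current: 5, moving UP
Serve above first (ascending): [7, 8]
Then reverse, serve below (descending): [4, 3, 2, 1]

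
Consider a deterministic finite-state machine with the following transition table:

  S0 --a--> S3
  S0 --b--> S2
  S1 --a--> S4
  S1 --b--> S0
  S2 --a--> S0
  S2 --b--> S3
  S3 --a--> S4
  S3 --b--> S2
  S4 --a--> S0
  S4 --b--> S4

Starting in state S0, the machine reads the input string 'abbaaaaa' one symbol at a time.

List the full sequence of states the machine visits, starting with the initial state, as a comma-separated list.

Start: S0
  read 'a': S0 --a--> S3
  read 'b': S3 --b--> S2
  read 'b': S2 --b--> S3
  read 'a': S3 --a--> S4
  read 'a': S4 --a--> S0
  read 'a': S0 --a--> S3
  read 'a': S3 --a--> S4
  read 'a': S4 --a--> S0

Answer: S0, S3, S2, S3, S4, S0, S3, S4, S0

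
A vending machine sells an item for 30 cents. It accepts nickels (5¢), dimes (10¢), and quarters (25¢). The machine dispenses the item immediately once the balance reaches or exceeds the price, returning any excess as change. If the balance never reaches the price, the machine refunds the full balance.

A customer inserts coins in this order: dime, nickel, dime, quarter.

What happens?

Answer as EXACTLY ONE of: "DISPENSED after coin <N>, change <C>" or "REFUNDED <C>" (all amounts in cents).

Answer: DISPENSED after coin 4, change 20

Derivation:
Price: 30¢
Coin 1 (dime, 10¢): balance = 10¢
Coin 2 (nickel, 5¢): balance = 15¢
Coin 3 (dime, 10¢): balance = 25¢
Coin 4 (quarter, 25¢): balance = 50¢
  → balance >= price → DISPENSE, change = 50 - 30 = 20¢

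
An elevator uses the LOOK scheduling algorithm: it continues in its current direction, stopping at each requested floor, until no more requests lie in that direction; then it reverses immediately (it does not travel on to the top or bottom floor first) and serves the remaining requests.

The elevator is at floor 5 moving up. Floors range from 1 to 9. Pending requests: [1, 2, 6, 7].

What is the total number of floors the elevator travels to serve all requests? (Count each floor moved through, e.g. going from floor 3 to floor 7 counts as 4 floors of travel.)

Start at floor 5 moving up, LOOK stop order: [6, 7, 2, 1]
  5 → 6: |6-5| = 1, total = 1
  6 → 7: |7-6| = 1, total = 2
  7 → 2: |2-7| = 5, total = 7
  2 → 1: |1-2| = 1, total = 8

Answer: 8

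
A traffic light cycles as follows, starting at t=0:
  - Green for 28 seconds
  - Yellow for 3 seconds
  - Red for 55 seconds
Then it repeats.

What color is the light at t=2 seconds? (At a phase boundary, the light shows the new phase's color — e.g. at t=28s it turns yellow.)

Answer: green

Derivation:
Cycle length = 28 + 3 + 55 = 86s
t = 2, phase_t = 2 mod 86 = 2
2 < 28 (green end) → GREEN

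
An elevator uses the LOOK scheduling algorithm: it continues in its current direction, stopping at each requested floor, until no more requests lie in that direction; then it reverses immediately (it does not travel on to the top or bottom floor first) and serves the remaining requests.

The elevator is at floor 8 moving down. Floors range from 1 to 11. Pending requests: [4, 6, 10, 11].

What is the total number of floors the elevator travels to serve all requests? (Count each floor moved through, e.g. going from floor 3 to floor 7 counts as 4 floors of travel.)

Start at floor 8 moving down, LOOK stop order: [6, 4, 10, 11]
  8 → 6: |6-8| = 2, total = 2
  6 → 4: |4-6| = 2, total = 4
  4 → 10: |10-4| = 6, total = 10
  10 → 11: |11-10| = 1, total = 11

Answer: 11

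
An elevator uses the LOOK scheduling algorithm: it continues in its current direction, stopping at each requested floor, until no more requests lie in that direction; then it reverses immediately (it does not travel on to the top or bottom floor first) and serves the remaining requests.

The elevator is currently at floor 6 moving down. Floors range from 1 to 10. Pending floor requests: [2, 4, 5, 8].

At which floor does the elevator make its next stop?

Current floor: 6, direction: down
Requests above: [8]
Requests below: [2, 4, 5]
Moving down and requests lie below → nearest below is max([2, 4, 5]) = 5

Answer: 5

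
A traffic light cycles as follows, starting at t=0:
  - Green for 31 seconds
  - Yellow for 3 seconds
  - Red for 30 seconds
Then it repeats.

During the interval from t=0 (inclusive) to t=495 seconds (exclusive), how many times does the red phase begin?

Answer: 8

Derivation:
Cycle = 31+3+30 = 64s
red phase starts at t = k*64 + 34 for k=0,1,2,...
Need k*64+34 < 495 → k < 7.203
k ∈ {0, ..., 7} → 8 starts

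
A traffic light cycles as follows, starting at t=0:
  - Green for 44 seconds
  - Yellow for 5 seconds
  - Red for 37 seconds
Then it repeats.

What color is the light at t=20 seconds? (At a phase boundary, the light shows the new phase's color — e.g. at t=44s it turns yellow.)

Cycle length = 44 + 5 + 37 = 86s
t = 20, phase_t = 20 mod 86 = 20
20 < 44 (green end) → GREEN

Answer: green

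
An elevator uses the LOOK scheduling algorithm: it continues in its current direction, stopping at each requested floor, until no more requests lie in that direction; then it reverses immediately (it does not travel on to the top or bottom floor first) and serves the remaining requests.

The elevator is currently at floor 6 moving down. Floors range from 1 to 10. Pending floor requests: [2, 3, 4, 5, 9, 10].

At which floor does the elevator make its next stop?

Answer: 5

Derivation:
Current floor: 6, direction: down
Requests above: [9, 10]
Requests below: [2, 3, 4, 5]
Moving down and requests lie below → nearest below is max([2, 3, 4, 5]) = 5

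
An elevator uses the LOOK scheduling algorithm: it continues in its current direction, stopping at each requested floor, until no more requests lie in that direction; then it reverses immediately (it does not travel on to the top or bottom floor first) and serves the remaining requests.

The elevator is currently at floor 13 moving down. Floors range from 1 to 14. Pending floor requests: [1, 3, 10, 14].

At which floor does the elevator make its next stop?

Answer: 10

Derivation:
Current floor: 13, direction: down
Requests above: [14]
Requests below: [1, 3, 10]
Moving down and requests lie below → nearest below is max([1, 3, 10]) = 10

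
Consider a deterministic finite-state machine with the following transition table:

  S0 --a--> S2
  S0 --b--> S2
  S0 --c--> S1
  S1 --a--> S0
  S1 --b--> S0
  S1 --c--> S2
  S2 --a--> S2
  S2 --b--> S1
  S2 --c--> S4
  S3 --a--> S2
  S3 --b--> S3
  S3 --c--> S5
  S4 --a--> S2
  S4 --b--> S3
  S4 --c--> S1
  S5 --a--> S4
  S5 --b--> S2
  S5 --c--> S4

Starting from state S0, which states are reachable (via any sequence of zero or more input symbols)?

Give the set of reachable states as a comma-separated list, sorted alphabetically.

Answer: S0, S1, S2, S3, S4, S5

Derivation:
BFS from S0:
  visit S0: S0--a-->S2 (new), S0--b-->S2 (seen), S0--c-->S1 (new)
  visit S2: S2--a-->S2 (seen), S2--b-->S1 (seen), S2--c-->S4 (new)
  visit S1: S1--a-->S0 (seen), S1--b-->S0 (seen), S1--c-->S2 (seen)
  visit S4: S4--a-->S2 (seen), S4--b-->S3 (new), S4--c-->S1 (seen)
  visit S3: S3--a-->S2 (seen), S3--b-->S3 (seen), S3--c-->S5 (new)
  visit S5: S5--a-->S4 (seen), S5--b-->S2 (seen), S5--c-->S4 (seen)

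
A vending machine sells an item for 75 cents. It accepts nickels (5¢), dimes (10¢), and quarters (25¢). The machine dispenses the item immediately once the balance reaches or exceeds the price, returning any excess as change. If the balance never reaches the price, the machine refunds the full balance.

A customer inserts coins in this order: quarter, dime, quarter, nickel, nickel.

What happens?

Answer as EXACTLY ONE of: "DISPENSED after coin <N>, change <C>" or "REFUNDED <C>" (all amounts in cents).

Answer: REFUNDED 70

Derivation:
Price: 75¢
Coin 1 (quarter, 25¢): balance = 25¢
Coin 2 (dime, 10¢): balance = 35¢
Coin 3 (quarter, 25¢): balance = 60¢
Coin 4 (nickel, 5¢): balance = 65¢
Coin 5 (nickel, 5¢): balance = 70¢
All coins inserted, balance 70¢ < price 75¢ → REFUND 70¢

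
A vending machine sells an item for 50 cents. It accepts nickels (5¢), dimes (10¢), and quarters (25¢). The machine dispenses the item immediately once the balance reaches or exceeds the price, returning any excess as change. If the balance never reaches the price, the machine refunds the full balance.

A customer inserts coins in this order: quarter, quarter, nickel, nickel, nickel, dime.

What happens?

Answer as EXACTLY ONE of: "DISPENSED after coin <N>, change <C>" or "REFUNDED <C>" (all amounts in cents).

Price: 50¢
Coin 1 (quarter, 25¢): balance = 25¢
Coin 2 (quarter, 25¢): balance = 50¢
  → balance >= price → DISPENSE, change = 50 - 50 = 0¢

Answer: DISPENSED after coin 2, change 0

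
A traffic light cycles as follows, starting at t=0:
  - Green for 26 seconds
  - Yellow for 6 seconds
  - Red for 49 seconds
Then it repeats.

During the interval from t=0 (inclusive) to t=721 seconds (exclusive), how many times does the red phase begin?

Answer: 9

Derivation:
Cycle = 26+6+49 = 81s
red phase starts at t = k*81 + 32 for k=0,1,2,...
Need k*81+32 < 721 → k < 8.506
k ∈ {0, ..., 8} → 9 starts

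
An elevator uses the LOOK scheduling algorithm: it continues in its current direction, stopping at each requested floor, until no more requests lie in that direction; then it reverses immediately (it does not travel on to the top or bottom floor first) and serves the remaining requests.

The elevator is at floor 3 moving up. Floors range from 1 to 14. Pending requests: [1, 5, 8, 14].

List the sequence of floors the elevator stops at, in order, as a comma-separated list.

Answer: 5, 8, 14, 1

Derivation:
Current: 3, moving UP
Serve above first (ascending): [5, 8, 14]
Then reverse, serve below (descending): [1]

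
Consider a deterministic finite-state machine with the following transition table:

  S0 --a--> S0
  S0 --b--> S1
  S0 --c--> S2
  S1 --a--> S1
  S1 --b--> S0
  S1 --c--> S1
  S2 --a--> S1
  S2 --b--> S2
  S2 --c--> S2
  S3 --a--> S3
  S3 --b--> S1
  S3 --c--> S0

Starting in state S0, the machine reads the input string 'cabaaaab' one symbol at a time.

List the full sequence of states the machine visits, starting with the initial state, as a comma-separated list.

Start: S0
  read 'c': S0 --c--> S2
  read 'a': S2 --a--> S1
  read 'b': S1 --b--> S0
  read 'a': S0 --a--> S0
  read 'a': S0 --a--> S0
  read 'a': S0 --a--> S0
  read 'a': S0 --a--> S0
  read 'b': S0 --b--> S1

Answer: S0, S2, S1, S0, S0, S0, S0, S0, S1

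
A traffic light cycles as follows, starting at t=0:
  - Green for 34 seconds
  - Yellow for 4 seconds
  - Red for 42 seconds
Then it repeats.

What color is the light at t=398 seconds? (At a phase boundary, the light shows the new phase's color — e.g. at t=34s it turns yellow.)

Answer: red

Derivation:
Cycle length = 34 + 4 + 42 = 80s
t = 398, phase_t = 398 mod 80 = 78
78 >= 38 → RED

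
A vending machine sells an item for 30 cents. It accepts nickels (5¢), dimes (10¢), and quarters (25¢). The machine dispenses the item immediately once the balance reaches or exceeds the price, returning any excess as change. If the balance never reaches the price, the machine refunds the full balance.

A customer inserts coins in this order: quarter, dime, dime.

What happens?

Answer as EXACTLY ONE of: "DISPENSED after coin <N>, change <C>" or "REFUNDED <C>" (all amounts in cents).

Price: 30¢
Coin 1 (quarter, 25¢): balance = 25¢
Coin 2 (dime, 10¢): balance = 35¢
  → balance >= price → DISPENSE, change = 35 - 30 = 5¢

Answer: DISPENSED after coin 2, change 5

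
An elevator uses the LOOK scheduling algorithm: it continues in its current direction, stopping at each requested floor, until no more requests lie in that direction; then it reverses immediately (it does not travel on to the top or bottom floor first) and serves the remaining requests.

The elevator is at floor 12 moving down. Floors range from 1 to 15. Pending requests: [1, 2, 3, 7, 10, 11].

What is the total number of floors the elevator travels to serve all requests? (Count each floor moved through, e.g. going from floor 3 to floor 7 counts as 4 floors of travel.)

Start at floor 12 moving down, LOOK stop order: [11, 10, 7, 3, 2, 1]
  12 → 11: |11-12| = 1, total = 1
  11 → 10: |10-11| = 1, total = 2
  10 → 7: |7-10| = 3, total = 5
  7 → 3: |3-7| = 4, total = 9
  3 → 2: |2-3| = 1, total = 10
  2 → 1: |1-2| = 1, total = 11

Answer: 11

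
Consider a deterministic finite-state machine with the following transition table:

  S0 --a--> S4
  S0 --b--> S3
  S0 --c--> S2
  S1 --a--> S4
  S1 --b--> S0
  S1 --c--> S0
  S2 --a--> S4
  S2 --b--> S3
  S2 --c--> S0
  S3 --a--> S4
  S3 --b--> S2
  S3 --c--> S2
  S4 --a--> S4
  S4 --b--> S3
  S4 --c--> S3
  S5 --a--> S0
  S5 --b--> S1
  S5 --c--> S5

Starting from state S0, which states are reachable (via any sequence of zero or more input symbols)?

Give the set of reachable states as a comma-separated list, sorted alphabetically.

Answer: S0, S2, S3, S4

Derivation:
BFS from S0:
  visit S0: S0--a-->S4 (new), S0--b-->S3 (new), S0--c-->S2 (new)
  visit S4: S4--a-->S4 (seen), S4--b-->S3 (seen), S4--c-->S3 (seen)
  visit S3: S3--a-->S4 (seen), S3--b-->S2 (seen), S3--c-->S2 (seen)
  visit S2: S2--a-->S4 (seen), S2--b-->S3 (seen), S2--c-->S0 (seen)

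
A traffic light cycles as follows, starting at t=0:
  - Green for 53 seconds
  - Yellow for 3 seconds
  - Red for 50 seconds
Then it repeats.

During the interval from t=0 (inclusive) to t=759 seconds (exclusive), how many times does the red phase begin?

Cycle = 53+3+50 = 106s
red phase starts at t = k*106 + 56 for k=0,1,2,...
Need k*106+56 < 759 → k < 6.632
k ∈ {0, ..., 6} → 7 starts

Answer: 7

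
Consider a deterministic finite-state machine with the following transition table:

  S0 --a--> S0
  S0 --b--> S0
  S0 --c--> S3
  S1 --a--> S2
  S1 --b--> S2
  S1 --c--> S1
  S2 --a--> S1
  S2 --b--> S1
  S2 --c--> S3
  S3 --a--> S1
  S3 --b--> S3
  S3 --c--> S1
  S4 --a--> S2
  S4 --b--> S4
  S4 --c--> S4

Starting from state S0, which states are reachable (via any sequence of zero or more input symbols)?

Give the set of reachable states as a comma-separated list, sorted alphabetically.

Answer: S0, S1, S2, S3

Derivation:
BFS from S0:
  visit S0: S0--a-->S0 (seen), S0--b-->S0 (seen), S0--c-->S3 (new)
  visit S3: S3--a-->S1 (new), S3--b-->S3 (seen), S3--c-->S1 (seen)
  visit S1: S1--a-->S2 (new), S1--b-->S2 (seen), S1--c-->S1 (seen)
  visit S2: S2--a-->S1 (seen), S2--b-->S1 (seen), S2--c-->S3 (seen)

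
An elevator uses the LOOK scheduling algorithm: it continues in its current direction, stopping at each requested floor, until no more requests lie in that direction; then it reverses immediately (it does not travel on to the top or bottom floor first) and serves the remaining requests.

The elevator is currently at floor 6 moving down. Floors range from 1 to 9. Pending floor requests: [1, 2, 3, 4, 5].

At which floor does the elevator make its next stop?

Current floor: 6, direction: down
Requests above: []
Requests below: [1, 2, 3, 4, 5]
Moving down and requests lie below → nearest below is max([1, 2, 3, 4, 5]) = 5

Answer: 5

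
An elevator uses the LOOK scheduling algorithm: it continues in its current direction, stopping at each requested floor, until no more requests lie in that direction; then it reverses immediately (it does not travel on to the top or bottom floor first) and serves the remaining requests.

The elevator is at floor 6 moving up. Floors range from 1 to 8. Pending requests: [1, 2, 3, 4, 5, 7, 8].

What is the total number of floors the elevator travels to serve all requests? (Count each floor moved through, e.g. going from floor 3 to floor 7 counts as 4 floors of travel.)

Start at floor 6 moving up, LOOK stop order: [7, 8, 5, 4, 3, 2, 1]
  6 → 7: |7-6| = 1, total = 1
  7 → 8: |8-7| = 1, total = 2
  8 → 5: |5-8| = 3, total = 5
  5 → 4: |4-5| = 1, total = 6
  4 → 3: |3-4| = 1, total = 7
  3 → 2: |2-3| = 1, total = 8
  2 → 1: |1-2| = 1, total = 9

Answer: 9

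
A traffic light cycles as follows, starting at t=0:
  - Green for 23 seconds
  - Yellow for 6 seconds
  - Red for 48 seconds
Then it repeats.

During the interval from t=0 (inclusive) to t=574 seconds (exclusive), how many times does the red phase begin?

Answer: 8

Derivation:
Cycle = 23+6+48 = 77s
red phase starts at t = k*77 + 29 for k=0,1,2,...
Need k*77+29 < 574 → k < 7.078
k ∈ {0, ..., 7} → 8 starts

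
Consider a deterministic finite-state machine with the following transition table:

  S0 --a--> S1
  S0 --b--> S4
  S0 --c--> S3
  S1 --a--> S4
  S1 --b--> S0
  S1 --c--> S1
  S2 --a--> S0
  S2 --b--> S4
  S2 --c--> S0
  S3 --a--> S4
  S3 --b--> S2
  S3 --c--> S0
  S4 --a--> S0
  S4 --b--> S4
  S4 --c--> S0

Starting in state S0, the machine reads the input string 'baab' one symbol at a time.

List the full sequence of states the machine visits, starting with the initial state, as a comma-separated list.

Answer: S0, S4, S0, S1, S0

Derivation:
Start: S0
  read 'b': S0 --b--> S4
  read 'a': S4 --a--> S0
  read 'a': S0 --a--> S1
  read 'b': S1 --b--> S0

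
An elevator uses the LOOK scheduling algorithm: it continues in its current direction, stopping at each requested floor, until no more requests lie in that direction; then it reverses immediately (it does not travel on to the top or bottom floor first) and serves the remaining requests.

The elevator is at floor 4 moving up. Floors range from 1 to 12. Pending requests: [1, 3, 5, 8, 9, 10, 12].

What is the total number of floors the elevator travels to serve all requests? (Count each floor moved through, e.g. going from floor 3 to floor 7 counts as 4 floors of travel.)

Answer: 19

Derivation:
Start at floor 4 moving up, LOOK stop order: [5, 8, 9, 10, 12, 3, 1]
  4 → 5: |5-4| = 1, total = 1
  5 → 8: |8-5| = 3, total = 4
  8 → 9: |9-8| = 1, total = 5
  9 → 10: |10-9| = 1, total = 6
  10 → 12: |12-10| = 2, total = 8
  12 → 3: |3-12| = 9, total = 17
  3 → 1: |1-3| = 2, total = 19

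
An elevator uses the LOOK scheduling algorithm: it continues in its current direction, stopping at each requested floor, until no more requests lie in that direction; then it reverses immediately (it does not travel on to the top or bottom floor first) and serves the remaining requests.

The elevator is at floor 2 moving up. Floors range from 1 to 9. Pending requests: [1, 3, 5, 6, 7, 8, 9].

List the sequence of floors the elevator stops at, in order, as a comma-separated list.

Answer: 3, 5, 6, 7, 8, 9, 1

Derivation:
Current: 2, moving UP
Serve above first (ascending): [3, 5, 6, 7, 8, 9]
Then reverse, serve below (descending): [1]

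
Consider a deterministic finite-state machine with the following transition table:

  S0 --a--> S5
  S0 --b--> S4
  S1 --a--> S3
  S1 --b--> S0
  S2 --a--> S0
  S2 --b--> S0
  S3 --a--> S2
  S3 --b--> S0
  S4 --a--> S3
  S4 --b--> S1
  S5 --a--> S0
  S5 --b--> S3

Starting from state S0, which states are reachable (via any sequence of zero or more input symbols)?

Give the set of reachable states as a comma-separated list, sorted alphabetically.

Answer: S0, S1, S2, S3, S4, S5

Derivation:
BFS from S0:
  visit S0: S0--a-->S5 (new), S0--b-->S4 (new)
  visit S5: S5--a-->S0 (seen), S5--b-->S3 (new)
  visit S4: S4--a-->S3 (seen), S4--b-->S1 (new)
  visit S3: S3--a-->S2 (new), S3--b-->S0 (seen)
  visit S1: S1--a-->S3 (seen), S1--b-->S0 (seen)
  visit S2: S2--a-->S0 (seen), S2--b-->S0 (seen)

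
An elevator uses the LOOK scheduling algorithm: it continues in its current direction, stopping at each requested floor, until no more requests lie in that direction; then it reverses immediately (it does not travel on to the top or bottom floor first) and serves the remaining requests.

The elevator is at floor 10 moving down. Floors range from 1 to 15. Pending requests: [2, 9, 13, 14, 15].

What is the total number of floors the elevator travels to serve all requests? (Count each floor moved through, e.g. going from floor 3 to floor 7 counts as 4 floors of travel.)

Start at floor 10 moving down, LOOK stop order: [9, 2, 13, 14, 15]
  10 → 9: |9-10| = 1, total = 1
  9 → 2: |2-9| = 7, total = 8
  2 → 13: |13-2| = 11, total = 19
  13 → 14: |14-13| = 1, total = 20
  14 → 15: |15-14| = 1, total = 21

Answer: 21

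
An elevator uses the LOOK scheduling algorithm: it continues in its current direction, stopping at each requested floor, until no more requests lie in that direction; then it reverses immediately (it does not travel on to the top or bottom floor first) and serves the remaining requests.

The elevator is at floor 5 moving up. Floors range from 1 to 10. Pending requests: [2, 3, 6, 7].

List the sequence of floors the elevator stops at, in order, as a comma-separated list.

Answer: 6, 7, 3, 2

Derivation:
Current: 5, moving UP
Serve above first (ascending): [6, 7]
Then reverse, serve below (descending): [3, 2]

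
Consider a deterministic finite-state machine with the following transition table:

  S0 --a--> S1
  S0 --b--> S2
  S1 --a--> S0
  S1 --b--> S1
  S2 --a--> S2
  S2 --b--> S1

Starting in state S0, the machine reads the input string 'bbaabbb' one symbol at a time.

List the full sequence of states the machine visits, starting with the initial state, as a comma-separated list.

Start: S0
  read 'b': S0 --b--> S2
  read 'b': S2 --b--> S1
  read 'a': S1 --a--> S0
  read 'a': S0 --a--> S1
  read 'b': S1 --b--> S1
  read 'b': S1 --b--> S1
  read 'b': S1 --b--> S1

Answer: S0, S2, S1, S0, S1, S1, S1, S1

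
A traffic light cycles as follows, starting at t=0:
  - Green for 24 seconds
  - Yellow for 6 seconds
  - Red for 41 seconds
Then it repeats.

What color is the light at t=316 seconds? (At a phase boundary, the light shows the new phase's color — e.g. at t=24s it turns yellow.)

Cycle length = 24 + 6 + 41 = 71s
t = 316, phase_t = 316 mod 71 = 32
32 >= 30 → RED

Answer: red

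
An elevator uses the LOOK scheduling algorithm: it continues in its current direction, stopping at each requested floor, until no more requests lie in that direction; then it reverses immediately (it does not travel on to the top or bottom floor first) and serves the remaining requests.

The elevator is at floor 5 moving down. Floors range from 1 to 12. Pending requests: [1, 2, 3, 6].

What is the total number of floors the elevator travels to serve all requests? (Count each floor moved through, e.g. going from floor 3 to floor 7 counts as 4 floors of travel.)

Answer: 9

Derivation:
Start at floor 5 moving down, LOOK stop order: [3, 2, 1, 6]
  5 → 3: |3-5| = 2, total = 2
  3 → 2: |2-3| = 1, total = 3
  2 → 1: |1-2| = 1, total = 4
  1 → 6: |6-1| = 5, total = 9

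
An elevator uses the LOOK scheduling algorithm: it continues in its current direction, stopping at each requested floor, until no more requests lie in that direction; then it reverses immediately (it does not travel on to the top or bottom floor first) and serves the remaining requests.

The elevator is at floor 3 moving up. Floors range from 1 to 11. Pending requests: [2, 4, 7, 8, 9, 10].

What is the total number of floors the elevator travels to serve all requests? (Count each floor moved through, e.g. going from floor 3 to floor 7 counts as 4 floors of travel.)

Start at floor 3 moving up, LOOK stop order: [4, 7, 8, 9, 10, 2]
  3 → 4: |4-3| = 1, total = 1
  4 → 7: |7-4| = 3, total = 4
  7 → 8: |8-7| = 1, total = 5
  8 → 9: |9-8| = 1, total = 6
  9 → 10: |10-9| = 1, total = 7
  10 → 2: |2-10| = 8, total = 15

Answer: 15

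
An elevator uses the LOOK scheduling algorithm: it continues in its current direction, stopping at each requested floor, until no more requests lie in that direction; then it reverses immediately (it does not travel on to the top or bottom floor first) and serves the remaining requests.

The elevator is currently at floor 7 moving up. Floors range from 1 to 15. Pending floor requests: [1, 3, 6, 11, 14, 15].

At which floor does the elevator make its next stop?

Current floor: 7, direction: up
Requests above: [11, 14, 15]
Requests below: [1, 3, 6]
Moving up and requests lie above → nearest above is min([11, 14, 15]) = 11

Answer: 11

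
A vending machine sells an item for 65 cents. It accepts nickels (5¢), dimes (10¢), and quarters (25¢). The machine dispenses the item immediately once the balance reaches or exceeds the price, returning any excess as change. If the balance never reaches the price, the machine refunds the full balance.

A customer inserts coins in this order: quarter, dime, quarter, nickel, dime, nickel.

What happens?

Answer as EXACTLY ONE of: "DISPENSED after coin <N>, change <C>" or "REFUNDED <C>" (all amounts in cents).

Answer: DISPENSED after coin 4, change 0

Derivation:
Price: 65¢
Coin 1 (quarter, 25¢): balance = 25¢
Coin 2 (dime, 10¢): balance = 35¢
Coin 3 (quarter, 25¢): balance = 60¢
Coin 4 (nickel, 5¢): balance = 65¢
  → balance >= price → DISPENSE, change = 65 - 65 = 0¢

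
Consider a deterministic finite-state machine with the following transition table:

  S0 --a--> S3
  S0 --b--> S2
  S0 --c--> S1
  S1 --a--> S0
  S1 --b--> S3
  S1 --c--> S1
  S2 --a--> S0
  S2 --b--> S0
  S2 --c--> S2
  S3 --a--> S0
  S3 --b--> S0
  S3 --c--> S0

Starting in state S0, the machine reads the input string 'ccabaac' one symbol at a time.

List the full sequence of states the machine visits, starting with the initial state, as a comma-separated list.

Answer: S0, S1, S1, S0, S2, S0, S3, S0

Derivation:
Start: S0
  read 'c': S0 --c--> S1
  read 'c': S1 --c--> S1
  read 'a': S1 --a--> S0
  read 'b': S0 --b--> S2
  read 'a': S2 --a--> S0
  read 'a': S0 --a--> S3
  read 'c': S3 --c--> S0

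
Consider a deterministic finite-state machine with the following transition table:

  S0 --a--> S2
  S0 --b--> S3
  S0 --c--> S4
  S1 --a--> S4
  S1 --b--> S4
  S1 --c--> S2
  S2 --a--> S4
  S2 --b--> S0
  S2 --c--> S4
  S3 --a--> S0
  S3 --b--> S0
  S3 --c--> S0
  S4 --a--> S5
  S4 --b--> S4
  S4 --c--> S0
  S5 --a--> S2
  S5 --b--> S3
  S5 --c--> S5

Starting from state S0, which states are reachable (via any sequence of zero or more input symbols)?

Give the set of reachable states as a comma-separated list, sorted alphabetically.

BFS from S0:
  visit S0: S0--a-->S2 (new), S0--b-->S3 (new), S0--c-->S4 (new)
  visit S2: S2--a-->S4 (seen), S2--b-->S0 (seen), S2--c-->S4 (seen)
  visit S3: S3--a-->S0 (seen), S3--b-->S0 (seen), S3--c-->S0 (seen)
  visit S4: S4--a-->S5 (new), S4--b-->S4 (seen), S4--c-->S0 (seen)
  visit S5: S5--a-->S2 (seen), S5--b-->S3 (seen), S5--c-->S5 (seen)

Answer: S0, S2, S3, S4, S5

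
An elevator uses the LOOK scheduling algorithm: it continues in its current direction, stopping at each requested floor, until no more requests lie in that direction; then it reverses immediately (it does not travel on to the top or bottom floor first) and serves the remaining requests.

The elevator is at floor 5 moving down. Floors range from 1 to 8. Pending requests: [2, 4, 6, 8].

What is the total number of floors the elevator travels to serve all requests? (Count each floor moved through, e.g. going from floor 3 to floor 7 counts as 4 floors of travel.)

Answer: 9

Derivation:
Start at floor 5 moving down, LOOK stop order: [4, 2, 6, 8]
  5 → 4: |4-5| = 1, total = 1
  4 → 2: |2-4| = 2, total = 3
  2 → 6: |6-2| = 4, total = 7
  6 → 8: |8-6| = 2, total = 9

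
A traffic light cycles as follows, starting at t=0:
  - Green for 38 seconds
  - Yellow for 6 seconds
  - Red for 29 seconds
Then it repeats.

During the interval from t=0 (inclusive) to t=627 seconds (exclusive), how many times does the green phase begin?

Answer: 9

Derivation:
Cycle = 38+6+29 = 73s
green phase starts at t = k*73 + 0 for k=0,1,2,...
Need k*73+0 < 627 → k < 8.589
k ∈ {0, ..., 8} → 9 starts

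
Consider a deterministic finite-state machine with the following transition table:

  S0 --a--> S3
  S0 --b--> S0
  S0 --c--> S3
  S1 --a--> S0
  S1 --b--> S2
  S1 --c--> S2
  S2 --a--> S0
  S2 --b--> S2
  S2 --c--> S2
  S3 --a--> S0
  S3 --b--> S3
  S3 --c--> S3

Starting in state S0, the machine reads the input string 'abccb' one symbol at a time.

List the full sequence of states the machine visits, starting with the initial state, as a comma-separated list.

Answer: S0, S3, S3, S3, S3, S3

Derivation:
Start: S0
  read 'a': S0 --a--> S3
  read 'b': S3 --b--> S3
  read 'c': S3 --c--> S3
  read 'c': S3 --c--> S3
  read 'b': S3 --b--> S3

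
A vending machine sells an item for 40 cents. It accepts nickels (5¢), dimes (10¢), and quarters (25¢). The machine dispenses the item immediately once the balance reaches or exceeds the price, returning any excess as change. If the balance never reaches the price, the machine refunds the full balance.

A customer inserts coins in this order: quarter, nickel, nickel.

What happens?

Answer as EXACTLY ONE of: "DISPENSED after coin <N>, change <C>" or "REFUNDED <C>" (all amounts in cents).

Price: 40¢
Coin 1 (quarter, 25¢): balance = 25¢
Coin 2 (nickel, 5¢): balance = 30¢
Coin 3 (nickel, 5¢): balance = 35¢
All coins inserted, balance 35¢ < price 40¢ → REFUND 35¢

Answer: REFUNDED 35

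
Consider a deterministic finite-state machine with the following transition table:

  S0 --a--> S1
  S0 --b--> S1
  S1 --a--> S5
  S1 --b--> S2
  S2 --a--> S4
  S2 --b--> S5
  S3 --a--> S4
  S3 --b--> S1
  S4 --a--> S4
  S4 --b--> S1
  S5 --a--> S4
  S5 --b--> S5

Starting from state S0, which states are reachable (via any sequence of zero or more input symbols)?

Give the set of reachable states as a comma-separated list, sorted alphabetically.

BFS from S0:
  visit S0: S0--a-->S1 (new), S0--b-->S1 (seen)
  visit S1: S1--a-->S5 (new), S1--b-->S2 (new)
  visit S5: S5--a-->S4 (new), S5--b-->S5 (seen)
  visit S2: S2--a-->S4 (seen), S2--b-->S5 (seen)
  visit S4: S4--a-->S4 (seen), S4--b-->S1 (seen)

Answer: S0, S1, S2, S4, S5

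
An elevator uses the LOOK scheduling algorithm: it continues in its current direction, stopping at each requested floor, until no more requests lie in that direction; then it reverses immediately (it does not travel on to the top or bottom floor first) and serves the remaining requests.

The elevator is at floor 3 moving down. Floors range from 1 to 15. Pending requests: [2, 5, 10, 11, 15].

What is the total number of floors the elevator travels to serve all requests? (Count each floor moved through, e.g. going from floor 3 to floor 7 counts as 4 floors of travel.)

Answer: 14

Derivation:
Start at floor 3 moving down, LOOK stop order: [2, 5, 10, 11, 15]
  3 → 2: |2-3| = 1, total = 1
  2 → 5: |5-2| = 3, total = 4
  5 → 10: |10-5| = 5, total = 9
  10 → 11: |11-10| = 1, total = 10
  11 → 15: |15-11| = 4, total = 14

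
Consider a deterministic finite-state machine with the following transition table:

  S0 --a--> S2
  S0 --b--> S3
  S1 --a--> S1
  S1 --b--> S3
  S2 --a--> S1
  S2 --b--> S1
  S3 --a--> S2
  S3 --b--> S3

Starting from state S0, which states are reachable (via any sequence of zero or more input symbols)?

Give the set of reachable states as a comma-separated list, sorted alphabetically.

BFS from S0:
  visit S0: S0--a-->S2 (new), S0--b-->S3 (new)
  visit S2: S2--a-->S1 (new), S2--b-->S1 (seen)
  visit S3: S3--a-->S2 (seen), S3--b-->S3 (seen)
  visit S1: S1--a-->S1 (seen), S1--b-->S3 (seen)

Answer: S0, S1, S2, S3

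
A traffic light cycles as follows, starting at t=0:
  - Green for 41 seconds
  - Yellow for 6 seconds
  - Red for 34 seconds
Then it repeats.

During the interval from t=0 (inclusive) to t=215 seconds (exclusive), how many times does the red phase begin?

Answer: 3

Derivation:
Cycle = 41+6+34 = 81s
red phase starts at t = k*81 + 47 for k=0,1,2,...
Need k*81+47 < 215 → k < 2.074
k ∈ {0, ..., 2} → 3 starts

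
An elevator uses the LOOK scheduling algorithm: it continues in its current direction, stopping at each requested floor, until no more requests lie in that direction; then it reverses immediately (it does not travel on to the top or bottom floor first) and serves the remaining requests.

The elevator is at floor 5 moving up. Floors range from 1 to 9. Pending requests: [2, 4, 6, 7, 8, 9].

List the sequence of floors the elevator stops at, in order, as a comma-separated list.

Current: 5, moving UP
Serve above first (ascending): [6, 7, 8, 9]
Then reverse, serve below (descending): [4, 2]

Answer: 6, 7, 8, 9, 4, 2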